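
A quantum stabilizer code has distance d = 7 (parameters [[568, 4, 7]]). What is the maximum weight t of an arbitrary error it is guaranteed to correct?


Code parameters: [[568, 4, 7]], distance d = 7.
Number of correctable errors = floor((d-1)/2)
= floor((7 - 1)/2)
= floor(6/2)
= 3

3


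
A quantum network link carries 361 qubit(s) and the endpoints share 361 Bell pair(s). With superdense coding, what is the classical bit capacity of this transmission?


Superdense coding allows 2 classical bits per shared entangled pair.
361 pair(s) -> 2 * 361 = 722 classical bits

722


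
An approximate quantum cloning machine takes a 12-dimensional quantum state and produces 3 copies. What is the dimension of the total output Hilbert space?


Output space = H^(tensor 3) where dim(H) = 12
dim = 12^3
= 144 (after 2 factors)
= 1728 (after 3 factors)
= 1728

1728


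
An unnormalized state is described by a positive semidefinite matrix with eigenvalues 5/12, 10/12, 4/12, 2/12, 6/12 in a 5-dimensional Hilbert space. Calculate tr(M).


tr(M) = sum of eigenvalues
= 5/12 + 10/12 + 4/12 + 2/12 + 6/12
= 27/12
= 2.2500

2.2500


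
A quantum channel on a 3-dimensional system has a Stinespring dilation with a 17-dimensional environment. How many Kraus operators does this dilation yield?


Tracing out the environment in an orthonormal basis {|i>_E} gives Kraus operators K_i = <i|_E U |0>_E.
Number of Kraus operators = dim(H_env) = d_env
= 17

17


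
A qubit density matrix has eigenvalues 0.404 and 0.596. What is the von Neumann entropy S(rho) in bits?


S = -p*log2(p) - (1-p)*log2(1-p)
p = 0.4040, 1-p = 0.5960
= -0.4040 * log2(0.4040) - 0.5960 * log2(0.5960)
= -(-0.5283) - (-0.4450)
= 0.9732

0.9732


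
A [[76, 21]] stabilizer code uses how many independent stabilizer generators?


For an [[n,k]] stabilizer code:
Number of stabilizer generators = n - k
= 76 - 21
= 55

55


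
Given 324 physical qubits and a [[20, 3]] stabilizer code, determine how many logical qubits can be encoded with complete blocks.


Each code block uses 20 physical qubits for 3 logical qubit(s).
Number of complete blocks = floor(324 / 20) = 16
Logical qubits = 16 * 3
= 48

48


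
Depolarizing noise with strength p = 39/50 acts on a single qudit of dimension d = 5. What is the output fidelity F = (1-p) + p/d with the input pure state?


F = (1-p) + p/d
= (1 - 0.7800) + 0.7800/5
= 0.2200 + 0.1560
= 0.3760

0.3760


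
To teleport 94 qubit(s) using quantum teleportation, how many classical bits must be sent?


Quantum teleportation requires 2 classical bits per qubit teleported.
94 qubit(s) -> 2 * 94 = 188 classical bits

188


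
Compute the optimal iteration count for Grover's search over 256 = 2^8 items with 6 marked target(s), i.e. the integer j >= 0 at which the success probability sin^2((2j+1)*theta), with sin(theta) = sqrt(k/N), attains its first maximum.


After j Grover iterations the success probability is P(j) = sin^2((2j+1)*theta), where sin(theta) = sqrt(k/N).
N = 2^8 = 256, k = 6
sin(theta) = sqrt(k/N) = 0.1530931089
theta = arcsin(sqrt(k/N)) = 0.1536975255 rad
P(j) reaches its first maximum when (2j+1)*theta is as close as possible to pi/2, i.e. j = round(pi/(4*theta) - 1/2).
pi/(4*theta) - 1/2 = 4.6100
(For comparison, the common estimate pi/4 * sqrt(N/k) = 5.1302; the exact maximiser is used here.)
Optimal iterations = 5

5


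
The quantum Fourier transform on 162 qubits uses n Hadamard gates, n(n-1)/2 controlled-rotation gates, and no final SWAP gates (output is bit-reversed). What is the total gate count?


Hadamard gates: 162
Controlled rotations: n*(n-1)/2 = 162*161/2 = 13041
SWAP gates: 0 (omitted)
Total = 162 + 13041
= 13203

13203


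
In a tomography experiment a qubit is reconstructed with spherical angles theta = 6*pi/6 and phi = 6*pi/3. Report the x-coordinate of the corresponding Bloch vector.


theta = 3.1416, phi = 6.2832
r_x = sin(theta)*cos(phi) = 0.0000 * 1.0000
r_x = 0.0000

0.0000


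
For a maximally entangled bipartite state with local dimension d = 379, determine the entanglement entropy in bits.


For a maximally entangled state in d x d:
S = log2(d) = log2(379)
= 8.5661

8.5661


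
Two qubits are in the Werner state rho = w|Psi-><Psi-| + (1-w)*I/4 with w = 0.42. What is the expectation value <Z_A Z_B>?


|Psi-> = (|01> - |10>)/sqrt(2)
For the pure Bell state, <Z_A Z_B> = -1 (Bell-state Pauli correlator).
The maximally-mixed part I/4 has tr(I/4 * P tensor P) = 0 for any traceless Pauli P.
So <Z_A Z_B>_rho = w * (-1) + (1 - w) * 0
= 0.42 * (-1)
= -0.4200

-0.4200


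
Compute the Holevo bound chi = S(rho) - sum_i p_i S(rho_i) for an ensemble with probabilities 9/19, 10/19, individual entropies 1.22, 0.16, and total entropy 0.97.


chi = S(rho) - sum_i p_i * S(rho_i)
Weighted entropy = 9/19 * 1.22 + 10/19 * 0.16
= 0.6621
chi = 0.97 - 0.6621
= 0.3079

0.3079


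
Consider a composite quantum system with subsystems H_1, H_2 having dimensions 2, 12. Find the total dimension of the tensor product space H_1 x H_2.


dim(H_1 x H_2) = 2 * 12
= 24

24


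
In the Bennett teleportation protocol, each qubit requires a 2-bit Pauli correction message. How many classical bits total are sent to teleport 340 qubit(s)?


Quantum teleportation requires 2 classical bits per qubit teleported.
340 qubit(s) -> 2 * 340 = 680 classical bits

680


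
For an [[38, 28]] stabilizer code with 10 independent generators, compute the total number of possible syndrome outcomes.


Each stabilizer generator gives a binary (+1 or -1) measurement outcome.
With 10 independent generators:
Total syndromes = 2^10
= 1024

1024


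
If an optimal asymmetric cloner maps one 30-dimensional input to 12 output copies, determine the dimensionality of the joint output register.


Output space = H^(tensor 12) where dim(H) = 30
dim = 30^12
= 900 (after 2 factors)
= 27000 (after 3 factors)
= 810000 (after 4 factors)
= 24300000 (after 5 factors)
= 729000000 (after 6 factors)
= 21870000000 (after 7 factors)
= 656100000000 (after 8 factors)
= 19683000000000 (after 9 factors)
= 590490000000000 (after 10 factors)
= 17714700000000000 (after 11 factors)
= 531441000000000000 (after 12 factors)
= 531441000000000000

531441000000000000


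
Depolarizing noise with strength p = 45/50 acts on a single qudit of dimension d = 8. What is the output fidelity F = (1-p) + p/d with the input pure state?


F = (1-p) + p/d
= (1 - 0.9000) + 0.9000/8
= 0.1000 + 0.1125
= 0.2125

0.2125


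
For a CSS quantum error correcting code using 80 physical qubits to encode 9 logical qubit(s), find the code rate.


Code rate R = k/n
= 9/80
= 0.1125

0.1125


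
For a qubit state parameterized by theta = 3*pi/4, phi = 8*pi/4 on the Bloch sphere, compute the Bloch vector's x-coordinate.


theta = 2.3562, phi = 6.2832
r_x = sin(theta)*cos(phi) = 0.7071 * 1.0000
r_x = 0.7071

0.7071


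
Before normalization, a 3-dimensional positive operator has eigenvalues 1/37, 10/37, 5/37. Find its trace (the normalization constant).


tr(M) = sum of eigenvalues
= 1/37 + 10/37 + 5/37
= 16/37
= 0.4324

0.4324


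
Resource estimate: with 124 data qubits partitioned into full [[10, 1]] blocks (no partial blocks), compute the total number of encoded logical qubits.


Each code block uses 10 physical qubits for 1 logical qubit(s).
Number of complete blocks = floor(124 / 10) = 12
Logical qubits = 12 * 1
= 12

12


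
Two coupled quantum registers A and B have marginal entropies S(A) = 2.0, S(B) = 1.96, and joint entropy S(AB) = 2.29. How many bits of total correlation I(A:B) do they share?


I(A:B) = S(A) + S(B) - S(AB)
= 2.0 + 1.96 - 2.29
= 1.6700

1.6700


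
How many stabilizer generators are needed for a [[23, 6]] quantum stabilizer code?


For an [[n,k]] stabilizer code:
Number of stabilizer generators = n - k
= 23 - 6
= 17

17


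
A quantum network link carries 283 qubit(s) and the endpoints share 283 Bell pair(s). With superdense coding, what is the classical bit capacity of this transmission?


Superdense coding allows 2 classical bits per shared entangled pair.
283 pair(s) -> 2 * 283 = 566 classical bits

566


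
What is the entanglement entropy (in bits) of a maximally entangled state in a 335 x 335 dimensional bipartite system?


For a maximally entangled state in d x d:
S = log2(d) = log2(335)
= 8.3880

8.3880


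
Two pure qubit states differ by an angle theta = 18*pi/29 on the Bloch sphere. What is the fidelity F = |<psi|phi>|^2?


For states separated by angle theta on Bloch sphere:
F = cos^2(theta/2)
theta = 18*pi/29 = 1.9500
theta/2 = 0.9750
cos(theta/2) = 0.5612
F = 0.3149

0.3149


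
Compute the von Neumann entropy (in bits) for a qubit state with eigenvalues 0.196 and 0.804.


S = -p*log2(p) - (1-p)*log2(1-p)
p = 0.1960, 1-p = 0.8040
= -0.1960 * log2(0.1960) - 0.8040 * log2(0.8040)
= -(-0.4608) - (-0.2530)
= 0.7139

0.7139


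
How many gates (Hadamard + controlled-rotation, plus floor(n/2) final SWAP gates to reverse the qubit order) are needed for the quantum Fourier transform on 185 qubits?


Hadamard gates: 185
Controlled rotations: n*(n-1)/2 = 185*184/2 = 17020
SWAP gates: floor(n/2) = floor(185/2) = 92
Total = 185 + 17020 + 92
= 17297

17297


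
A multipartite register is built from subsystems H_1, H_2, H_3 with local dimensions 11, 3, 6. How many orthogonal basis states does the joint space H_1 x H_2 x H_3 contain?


dim(H_1 x H_2 x H_3) = 11 * 3 * 6
= 33 * 6
= 198

198


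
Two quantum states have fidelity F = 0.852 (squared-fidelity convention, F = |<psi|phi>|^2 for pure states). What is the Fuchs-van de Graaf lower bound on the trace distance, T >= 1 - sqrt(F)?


Fuchs-van de Graaf (squared-fidelity convention): 1 - sqrt(F) <= T <= sqrt(1 - F).
Lower bound: T >= 1 - sqrt(F)
sqrt(F) = sqrt(0.852) = 0.9230
T >= 1 - 0.9230
T >= 0.0770

0.0770


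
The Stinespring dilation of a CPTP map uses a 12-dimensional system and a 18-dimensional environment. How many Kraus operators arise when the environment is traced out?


Tracing out the environment in an orthonormal basis {|i>_E} gives Kraus operators K_i = <i|_E U |0>_E.
Number of Kraus operators = dim(H_env) = d_env
= 18

18


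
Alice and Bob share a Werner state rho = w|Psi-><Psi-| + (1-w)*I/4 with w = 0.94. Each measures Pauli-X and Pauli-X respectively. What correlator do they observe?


|Psi-> = (|01> - |10>)/sqrt(2)
For the pure Bell state, <X_A X_B> = -1 (Bell-state Pauli correlator).
The maximally-mixed part I/4 has tr(I/4 * P tensor P) = 0 for any traceless Pauli P.
So <X_A X_B>_rho = w * (-1) + (1 - w) * 0
= 0.94 * (-1)
= -0.9400

-0.9400


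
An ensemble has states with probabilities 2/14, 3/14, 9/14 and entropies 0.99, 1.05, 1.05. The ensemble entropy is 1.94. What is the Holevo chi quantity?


chi = S(rho) - sum_i p_i * S(rho_i)
Weighted entropy = 2/14 * 0.99 + 3/14 * 1.05 + 9/14 * 1.05
= 1.0414
chi = 1.94 - 1.0414
= 0.8986

0.8986


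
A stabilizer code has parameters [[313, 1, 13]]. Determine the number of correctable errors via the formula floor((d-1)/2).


Code parameters: [[313, 1, 13]], distance d = 13.
Number of correctable errors = floor((d-1)/2)
= floor((13 - 1)/2)
= floor(12/2)
= 6

6


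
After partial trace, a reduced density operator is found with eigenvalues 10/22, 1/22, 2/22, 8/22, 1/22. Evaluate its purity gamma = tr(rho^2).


tr(rho^2) = sum of eigenvalues squared
= (10/22)^2 + (1/22)^2 + (2/22)^2 + (8/22)^2 + (1/22)^2
= (100 + 1 + 4 + 64 + 1) / 484
= 170/484
= 0.3512

0.3512


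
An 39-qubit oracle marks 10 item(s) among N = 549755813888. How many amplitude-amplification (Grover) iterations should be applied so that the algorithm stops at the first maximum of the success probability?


After j Grover iterations the success probability is P(j) = sin^2((2j+1)*theta), where sin(theta) = sqrt(k/N).
N = 2^39 = 549755813888, k = 10
sin(theta) = sqrt(k/N) = 4.2649612e-06
theta = arcsin(sqrt(k/N)) = 4.2649612e-06 rad
P(j) reaches its first maximum when (2j+1)*theta is as close as possible to pi/2, i.e. j = round(pi/(4*theta) - 1/2).
pi/(4*theta) - 1/2 = 184150.8033
(For comparison, the common estimate pi/4 * sqrt(N/k) = 184151.3033; the exact maximiser is used here.)
Optimal iterations = 184151

184151


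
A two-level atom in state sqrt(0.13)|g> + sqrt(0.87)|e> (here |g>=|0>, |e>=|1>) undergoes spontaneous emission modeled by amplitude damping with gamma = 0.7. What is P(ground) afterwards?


For amplitude damping with parameter gamma on state sqrt(a)|0> + sqrt(b)|1>:
alpha^2 = 0.13, beta^2 = 0.87
P(|0>) = alpha^2 + gamma * beta^2
= 0.13 + 0.7 * 0.87
= 0.13 + 0.6090
= 0.7390

0.7390


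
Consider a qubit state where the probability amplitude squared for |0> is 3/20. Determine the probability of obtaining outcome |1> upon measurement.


|alpha|^2 = 3/20 = 0.1500
|beta|^2 = 1 - 3/20 = 17/20 = 0.8500
P(|1>) = |beta|^2 = 0.8500

0.8500


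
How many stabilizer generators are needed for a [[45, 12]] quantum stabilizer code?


For an [[n,k]] stabilizer code:
Number of stabilizer generators = n - k
= 45 - 12
= 33

33


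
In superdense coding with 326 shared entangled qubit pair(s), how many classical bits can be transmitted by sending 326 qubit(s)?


Superdense coding allows 2 classical bits per shared entangled pair.
326 pair(s) -> 2 * 326 = 652 classical bits

652


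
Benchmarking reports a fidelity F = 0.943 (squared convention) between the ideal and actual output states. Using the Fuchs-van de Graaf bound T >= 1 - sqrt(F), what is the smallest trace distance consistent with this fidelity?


Fuchs-van de Graaf (squared-fidelity convention): 1 - sqrt(F) <= T <= sqrt(1 - F).
Lower bound: T >= 1 - sqrt(F)
sqrt(F) = sqrt(0.943) = 0.9711
T >= 1 - 0.9711
T >= 0.0289

0.0289


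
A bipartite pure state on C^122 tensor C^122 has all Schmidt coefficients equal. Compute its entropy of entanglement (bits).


For a maximally entangled state in d x d:
S = log2(d) = log2(122)
= 6.9307

6.9307


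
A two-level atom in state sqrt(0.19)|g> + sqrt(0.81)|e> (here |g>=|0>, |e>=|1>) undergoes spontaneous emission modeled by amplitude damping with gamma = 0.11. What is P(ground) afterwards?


For amplitude damping with parameter gamma on state sqrt(a)|0> + sqrt(b)|1>:
alpha^2 = 0.19, beta^2 = 0.81
P(|0>) = alpha^2 + gamma * beta^2
= 0.19 + 0.11 * 0.81
= 0.19 + 0.0891
= 0.2791

0.2791


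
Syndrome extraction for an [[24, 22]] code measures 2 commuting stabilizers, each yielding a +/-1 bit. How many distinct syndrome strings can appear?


Each stabilizer generator gives a binary (+1 or -1) measurement outcome.
With 2 independent generators:
Total syndromes = 2^2
= 4

4


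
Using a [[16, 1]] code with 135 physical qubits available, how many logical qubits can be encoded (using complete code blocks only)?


Each code block uses 16 physical qubits for 1 logical qubit(s).
Number of complete blocks = floor(135 / 16) = 8
Logical qubits = 8 * 1
= 8

8


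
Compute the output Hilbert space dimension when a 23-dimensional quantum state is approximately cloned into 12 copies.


Output space = H^(tensor 12) where dim(H) = 23
dim = 23^12
= 529 (after 2 factors)
= 12167 (after 3 factors)
= 279841 (after 4 factors)
= 6436343 (after 5 factors)
= 148035889 (after 6 factors)
= 3404825447 (after 7 factors)
= 78310985281 (after 8 factors)
= 1801152661463 (after 9 factors)
= 41426511213649 (after 10 factors)
= 952809757913927 (after 11 factors)
= 21914624432020321 (after 12 factors)
= 21914624432020321

21914624432020321


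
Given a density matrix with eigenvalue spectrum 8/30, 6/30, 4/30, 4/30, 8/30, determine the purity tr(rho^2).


tr(rho^2) = sum of eigenvalues squared
= (8/30)^2 + (6/30)^2 + (4/30)^2 + (4/30)^2 + (8/30)^2
= (64 + 36 + 16 + 16 + 64) / 900
= 196/900
= 0.2178

0.2178


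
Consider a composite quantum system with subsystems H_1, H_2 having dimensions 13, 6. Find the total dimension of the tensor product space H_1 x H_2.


dim(H_1 x H_2) = 13 * 6
= 78

78


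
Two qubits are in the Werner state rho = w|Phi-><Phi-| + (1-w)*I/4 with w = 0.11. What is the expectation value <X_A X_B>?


|Phi-> = (|00> - |11>)/sqrt(2)
For the pure Bell state, <X_A X_B> = -1 (Bell-state Pauli correlator).
The maximally-mixed part I/4 has tr(I/4 * P tensor P) = 0 for any traceless Pauli P.
So <X_A X_B>_rho = w * (-1) + (1 - w) * 0
= 0.11 * (-1)
= -0.1100

-0.1100


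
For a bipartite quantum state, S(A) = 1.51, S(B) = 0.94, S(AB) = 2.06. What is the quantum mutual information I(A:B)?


I(A:B) = S(A) + S(B) - S(AB)
= 1.51 + 0.94 - 2.06
= 0.3900

0.3900


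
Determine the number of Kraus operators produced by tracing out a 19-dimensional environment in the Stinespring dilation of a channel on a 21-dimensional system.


Tracing out the environment in an orthonormal basis {|i>_E} gives Kraus operators K_i = <i|_E U |0>_E.
Number of Kraus operators = dim(H_env) = d_env
= 19

19


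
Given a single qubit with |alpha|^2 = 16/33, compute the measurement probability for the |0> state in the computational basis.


|alpha|^2 = 16/33 = 0.4848
|beta|^2 = 1 - 16/33 = 17/33 = 0.5152
P(|0>) = |alpha|^2 = 0.4848

0.4848


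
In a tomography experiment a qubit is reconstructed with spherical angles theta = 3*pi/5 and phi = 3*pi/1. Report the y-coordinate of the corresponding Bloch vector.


theta = 1.8850, phi = 9.4248
r_y = sin(theta)*sin(phi) = 0.9511 * 0.0000
r_y = 0.0000

0.0000


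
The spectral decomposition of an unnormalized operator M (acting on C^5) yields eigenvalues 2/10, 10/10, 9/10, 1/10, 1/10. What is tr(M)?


tr(M) = sum of eigenvalues
= 2/10 + 10/10 + 9/10 + 1/10 + 1/10
= 23/10
= 2.3000

2.3000


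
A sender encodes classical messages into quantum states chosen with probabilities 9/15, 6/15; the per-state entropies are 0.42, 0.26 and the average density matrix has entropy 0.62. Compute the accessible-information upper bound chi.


chi = S(rho) - sum_i p_i * S(rho_i)
Weighted entropy = 9/15 * 0.42 + 6/15 * 0.26
= 0.3560
chi = 0.62 - 0.3560
= 0.2640

0.2640


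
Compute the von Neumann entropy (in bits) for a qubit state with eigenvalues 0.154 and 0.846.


S = -p*log2(p) - (1-p)*log2(1-p)
p = 0.1540, 1-p = 0.8460
= -0.1540 * log2(0.1540) - 0.8460 * log2(0.8460)
= -(-0.4156) - (-0.2041)
= 0.6198

0.6198


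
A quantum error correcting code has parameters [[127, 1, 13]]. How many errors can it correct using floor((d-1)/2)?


Code parameters: [[127, 1, 13]], distance d = 13.
Number of correctable errors = floor((d-1)/2)
= floor((13 - 1)/2)
= floor(12/2)
= 6

6


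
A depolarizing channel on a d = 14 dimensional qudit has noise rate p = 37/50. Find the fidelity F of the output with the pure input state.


F = (1-p) + p/d
= (1 - 0.7400) + 0.7400/14
= 0.2600 + 0.0529
= 0.3129

0.3129


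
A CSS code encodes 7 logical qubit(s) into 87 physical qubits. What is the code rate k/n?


Code rate R = k/n
= 7/87
= 0.0805

0.0805


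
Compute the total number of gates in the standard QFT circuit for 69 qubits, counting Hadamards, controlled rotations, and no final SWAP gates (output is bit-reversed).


Hadamard gates: 69
Controlled rotations: n*(n-1)/2 = 69*68/2 = 2346
SWAP gates: 0 (omitted)
Total = 69 + 2346
= 2415

2415


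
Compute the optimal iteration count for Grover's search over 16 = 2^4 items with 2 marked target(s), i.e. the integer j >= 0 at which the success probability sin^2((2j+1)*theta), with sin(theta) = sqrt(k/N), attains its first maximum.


After j Grover iterations the success probability is P(j) = sin^2((2j+1)*theta), where sin(theta) = sqrt(k/N).
N = 2^4 = 16, k = 2
sin(theta) = sqrt(k/N) = 0.3535533906
theta = arcsin(sqrt(k/N)) = 0.3613671239 rad
P(j) reaches its first maximum when (2j+1)*theta is as close as possible to pi/2, i.e. j = round(pi/(4*theta) - 1/2).
pi/(4*theta) - 1/2 = 1.6734
(For comparison, the common estimate pi/4 * sqrt(N/k) = 2.2214; the exact maximiser is used here.)
Optimal iterations = 2

2


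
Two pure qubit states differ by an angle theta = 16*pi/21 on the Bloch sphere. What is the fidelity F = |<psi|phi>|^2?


For states separated by angle theta on Bloch sphere:
F = cos^2(theta/2)
theta = 16*pi/21 = 2.3936
theta/2 = 1.1968
cos(theta/2) = 0.3653
F = 0.1335

0.1335


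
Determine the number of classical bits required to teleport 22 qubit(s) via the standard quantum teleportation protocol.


Quantum teleportation requires 2 classical bits per qubit teleported.
22 qubit(s) -> 2 * 22 = 44 classical bits

44


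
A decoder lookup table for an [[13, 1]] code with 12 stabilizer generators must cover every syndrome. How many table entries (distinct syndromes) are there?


Each stabilizer generator gives a binary (+1 or -1) measurement outcome.
With 12 independent generators:
Total syndromes = 2^12
= 4096

4096


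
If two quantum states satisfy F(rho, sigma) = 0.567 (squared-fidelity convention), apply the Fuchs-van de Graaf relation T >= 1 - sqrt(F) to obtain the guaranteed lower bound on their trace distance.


Fuchs-van de Graaf (squared-fidelity convention): 1 - sqrt(F) <= T <= sqrt(1 - F).
Lower bound: T >= 1 - sqrt(F)
sqrt(F) = sqrt(0.567) = 0.7530
T >= 1 - 0.7530
T >= 0.2470

0.2470


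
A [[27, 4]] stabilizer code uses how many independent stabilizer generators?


For an [[n,k]] stabilizer code:
Number of stabilizer generators = n - k
= 27 - 4
= 23

23


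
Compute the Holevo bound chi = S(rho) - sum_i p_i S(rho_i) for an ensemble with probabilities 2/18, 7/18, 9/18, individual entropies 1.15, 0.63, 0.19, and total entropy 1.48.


chi = S(rho) - sum_i p_i * S(rho_i)
Weighted entropy = 2/18 * 1.15 + 7/18 * 0.63 + 9/18 * 0.19
= 0.4678
chi = 1.48 - 0.4678
= 1.0122

1.0122


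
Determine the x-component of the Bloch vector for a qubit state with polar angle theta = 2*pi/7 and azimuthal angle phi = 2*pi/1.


theta = 0.8976, phi = 6.2832
r_x = sin(theta)*cos(phi) = 0.7818 * 1.0000
r_x = 0.7818

0.7818


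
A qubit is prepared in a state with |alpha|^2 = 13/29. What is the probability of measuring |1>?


|alpha|^2 = 13/29 = 0.4483
|beta|^2 = 1 - 13/29 = 16/29 = 0.5517
P(|1>) = |beta|^2 = 0.5517

0.5517


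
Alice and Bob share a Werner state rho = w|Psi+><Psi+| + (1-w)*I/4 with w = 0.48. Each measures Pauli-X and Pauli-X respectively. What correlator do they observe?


|Psi+> = (|01> + |10>)/sqrt(2)
For the pure Bell state, <X_A X_B> = +1 (Bell-state Pauli correlator).
The maximally-mixed part I/4 has tr(I/4 * P tensor P) = 0 for any traceless Pauli P.
So <X_A X_B>_rho = w * (+1) + (1 - w) * 0
= 0.48 * (+1)
= 0.4800

0.4800


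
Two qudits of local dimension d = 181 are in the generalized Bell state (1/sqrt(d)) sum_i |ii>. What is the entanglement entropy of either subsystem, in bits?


For a maximally entangled state in d x d:
S = log2(d) = log2(181)
= 7.4998

7.4998


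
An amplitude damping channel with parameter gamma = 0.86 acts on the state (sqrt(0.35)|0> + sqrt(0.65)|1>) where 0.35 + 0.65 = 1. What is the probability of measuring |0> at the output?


For amplitude damping with parameter gamma on state sqrt(a)|0> + sqrt(b)|1>:
alpha^2 = 0.35, beta^2 = 0.65
P(|0>) = alpha^2 + gamma * beta^2
= 0.35 + 0.86 * 0.65
= 0.35 + 0.5590
= 0.9090

0.9090


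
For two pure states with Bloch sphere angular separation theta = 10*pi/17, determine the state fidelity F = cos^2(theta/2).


For states separated by angle theta on Bloch sphere:
F = cos^2(theta/2)
theta = 10*pi/17 = 1.8480
theta/2 = 0.9240
cos(theta/2) = 0.6026
F = 0.3632

0.3632


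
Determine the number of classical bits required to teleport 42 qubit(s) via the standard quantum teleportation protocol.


Quantum teleportation requires 2 classical bits per qubit teleported.
42 qubit(s) -> 2 * 42 = 84 classical bits

84


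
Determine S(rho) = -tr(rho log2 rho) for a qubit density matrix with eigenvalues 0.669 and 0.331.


S = -p*log2(p) - (1-p)*log2(1-p)
p = 0.6690, 1-p = 0.3310
= -0.6690 * log2(0.6690) - 0.3310 * log2(0.3310)
= -(-0.3880) - (-0.5280)
= 0.9159

0.9159


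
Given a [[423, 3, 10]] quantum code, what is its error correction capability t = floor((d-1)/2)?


Code parameters: [[423, 3, 10]], distance d = 10.
Number of correctable errors = floor((d-1)/2)
= floor((10 - 1)/2)
= floor(9/2)
= 4

4


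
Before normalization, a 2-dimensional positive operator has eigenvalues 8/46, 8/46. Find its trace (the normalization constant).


tr(M) = sum of eigenvalues
= 8/46 + 8/46
= 16/46
= 0.3478

0.3478


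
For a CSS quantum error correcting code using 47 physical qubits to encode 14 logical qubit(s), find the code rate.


Code rate R = k/n
= 14/47
= 0.2979

0.2979


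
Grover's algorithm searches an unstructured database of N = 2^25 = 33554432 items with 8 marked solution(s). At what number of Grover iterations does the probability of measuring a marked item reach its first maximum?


After j Grover iterations the success probability is P(j) = sin^2((2j+1)*theta), where sin(theta) = sqrt(k/N).
N = 2^25 = 33554432, k = 8
sin(theta) = sqrt(k/N) = 0.00048828125
theta = arcsin(sqrt(k/N)) = 0.0004882812694 rad
P(j) reaches its first maximum when (2j+1)*theta is as close as possible to pi/2, i.e. j = round(pi/(4*theta) - 1/2).
pi/(4*theta) - 1/2 = 1607.9954
(For comparison, the common estimate pi/4 * sqrt(N/k) = 1608.4954; the exact maximiser is used here.)
Optimal iterations = 1608

1608


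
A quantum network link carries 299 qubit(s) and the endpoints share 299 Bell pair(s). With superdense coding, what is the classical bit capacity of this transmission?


Superdense coding allows 2 classical bits per shared entangled pair.
299 pair(s) -> 2 * 299 = 598 classical bits

598


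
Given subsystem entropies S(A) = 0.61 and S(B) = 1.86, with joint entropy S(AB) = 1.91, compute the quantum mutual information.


I(A:B) = S(A) + S(B) - S(AB)
= 0.61 + 1.86 - 1.91
= 0.5600

0.5600


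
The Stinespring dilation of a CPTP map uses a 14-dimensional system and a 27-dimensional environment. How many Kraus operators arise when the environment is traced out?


Tracing out the environment in an orthonormal basis {|i>_E} gives Kraus operators K_i = <i|_E U |0>_E.
Number of Kraus operators = dim(H_env) = d_env
= 27

27


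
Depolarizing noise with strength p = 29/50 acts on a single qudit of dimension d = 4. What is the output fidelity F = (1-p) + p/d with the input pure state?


F = (1-p) + p/d
= (1 - 0.5800) + 0.5800/4
= 0.4200 + 0.1450
= 0.5650

0.5650


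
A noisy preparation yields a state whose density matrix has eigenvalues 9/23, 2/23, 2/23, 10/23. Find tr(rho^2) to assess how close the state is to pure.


tr(rho^2) = sum of eigenvalues squared
= (9/23)^2 + (2/23)^2 + (2/23)^2 + (10/23)^2
= (81 + 4 + 4 + 100) / 529
= 189/529
= 0.3573

0.3573


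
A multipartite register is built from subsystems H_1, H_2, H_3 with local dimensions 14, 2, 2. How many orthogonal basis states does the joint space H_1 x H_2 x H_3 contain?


dim(H_1 x H_2 x H_3) = 14 * 2 * 2
= 28 * 2
= 56

56


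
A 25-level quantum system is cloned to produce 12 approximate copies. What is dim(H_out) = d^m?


Output space = H^(tensor 12) where dim(H) = 25
dim = 25^12
= 625 (after 2 factors)
= 15625 (after 3 factors)
= 390625 (after 4 factors)
= 9765625 (after 5 factors)
= 244140625 (after 6 factors)
= 6103515625 (after 7 factors)
= 152587890625 (after 8 factors)
= 3814697265625 (after 9 factors)
= 95367431640625 (after 10 factors)
= 2384185791015625 (after 11 factors)
= 59604644775390625 (after 12 factors)
= 59604644775390625

59604644775390625


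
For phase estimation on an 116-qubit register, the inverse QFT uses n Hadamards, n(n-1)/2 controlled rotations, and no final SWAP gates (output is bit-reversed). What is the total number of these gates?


Hadamard gates: 116
Controlled rotations: n*(n-1)/2 = 116*115/2 = 6670
SWAP gates: 0 (omitted)
Total = 116 + 6670
= 6786

6786


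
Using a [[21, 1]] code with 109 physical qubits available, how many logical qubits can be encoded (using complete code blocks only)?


Each code block uses 21 physical qubits for 1 logical qubit(s).
Number of complete blocks = floor(109 / 21) = 5
Logical qubits = 5 * 1
= 5

5


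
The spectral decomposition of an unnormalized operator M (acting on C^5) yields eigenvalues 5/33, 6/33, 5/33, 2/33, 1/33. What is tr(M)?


tr(M) = sum of eigenvalues
= 5/33 + 6/33 + 5/33 + 2/33 + 1/33
= 19/33
= 0.5758

0.5758


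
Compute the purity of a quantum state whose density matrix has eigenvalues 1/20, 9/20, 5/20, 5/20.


tr(rho^2) = sum of eigenvalues squared
= (1/20)^2 + (9/20)^2 + (5/20)^2 + (5/20)^2
= (1 + 81 + 25 + 25) / 400
= 132/400
= 0.3300

0.3300


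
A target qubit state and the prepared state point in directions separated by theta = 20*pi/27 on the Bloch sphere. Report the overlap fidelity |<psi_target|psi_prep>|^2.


For states separated by angle theta on Bloch sphere:
F = cos^2(theta/2)
theta = 20*pi/27 = 2.3271
theta/2 = 1.1636
cos(theta/2) = 0.3961
F = 0.1569

0.1569


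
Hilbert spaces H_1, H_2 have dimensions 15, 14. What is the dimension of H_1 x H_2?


dim(H_1 x H_2) = 15 * 14
= 210

210


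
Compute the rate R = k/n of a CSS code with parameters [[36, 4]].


Code rate R = k/n
= 4/36
= 0.1111

0.1111


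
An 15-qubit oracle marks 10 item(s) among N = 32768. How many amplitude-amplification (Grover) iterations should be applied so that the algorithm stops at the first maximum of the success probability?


After j Grover iterations the success probability is P(j) = sin^2((2j+1)*theta), where sin(theta) = sqrt(k/N).
N = 2^15 = 32768, k = 10
sin(theta) = sqrt(k/N) = 0.01746928107
theta = arcsin(sqrt(k/N)) = 0.01747016973 rad
P(j) reaches its first maximum when (2j+1)*theta is as close as possible to pi/2, i.e. j = round(pi/(4*theta) - 1/2).
pi/(4*theta) - 1/2 = 44.4565
(For comparison, the common estimate pi/4 * sqrt(N/k) = 44.9588; the exact maximiser is used here.)
Optimal iterations = 44

44


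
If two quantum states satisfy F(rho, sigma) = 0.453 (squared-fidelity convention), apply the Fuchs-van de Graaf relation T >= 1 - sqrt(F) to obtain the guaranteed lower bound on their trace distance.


Fuchs-van de Graaf (squared-fidelity convention): 1 - sqrt(F) <= T <= sqrt(1 - F).
Lower bound: T >= 1 - sqrt(F)
sqrt(F) = sqrt(0.453) = 0.6731
T >= 1 - 0.6731
T >= 0.3269

0.3269


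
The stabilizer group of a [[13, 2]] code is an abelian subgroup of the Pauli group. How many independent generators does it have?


For an [[n,k]] stabilizer code:
Number of stabilizer generators = n - k
= 13 - 2
= 11

11


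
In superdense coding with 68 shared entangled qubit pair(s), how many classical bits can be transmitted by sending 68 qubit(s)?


Superdense coding allows 2 classical bits per shared entangled pair.
68 pair(s) -> 2 * 68 = 136 classical bits

136


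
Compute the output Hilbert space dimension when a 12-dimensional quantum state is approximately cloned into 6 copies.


Output space = H^(tensor 6) where dim(H) = 12
dim = 12^6
= 144 (after 2 factors)
= 1728 (after 3 factors)
= 20736 (after 4 factors)
= 248832 (after 5 factors)
= 2985984 (after 6 factors)
= 2985984

2985984


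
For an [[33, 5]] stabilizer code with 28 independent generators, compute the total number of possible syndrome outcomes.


Each stabilizer generator gives a binary (+1 or -1) measurement outcome.
With 28 independent generators:
Total syndromes = 2^28
= 268435456

268435456


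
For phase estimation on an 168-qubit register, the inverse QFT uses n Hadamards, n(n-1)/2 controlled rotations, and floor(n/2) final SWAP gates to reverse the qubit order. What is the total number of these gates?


Hadamard gates: 168
Controlled rotations: n*(n-1)/2 = 168*167/2 = 14028
SWAP gates: floor(n/2) = floor(168/2) = 84
Total = 168 + 14028 + 84
= 14280

14280


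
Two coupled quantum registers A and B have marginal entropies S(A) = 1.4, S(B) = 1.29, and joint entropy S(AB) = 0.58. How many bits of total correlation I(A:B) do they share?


I(A:B) = S(A) + S(B) - S(AB)
= 1.4 + 1.29 - 0.58
= 2.1100

2.1100


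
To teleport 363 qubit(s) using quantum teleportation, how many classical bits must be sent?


Quantum teleportation requires 2 classical bits per qubit teleported.
363 qubit(s) -> 2 * 363 = 726 classical bits

726


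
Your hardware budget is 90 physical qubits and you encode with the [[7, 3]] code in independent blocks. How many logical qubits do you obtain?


Each code block uses 7 physical qubits for 3 logical qubit(s).
Number of complete blocks = floor(90 / 7) = 12
Logical qubits = 12 * 3
= 36

36


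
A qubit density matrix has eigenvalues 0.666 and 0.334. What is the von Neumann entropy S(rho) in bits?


S = -p*log2(p) - (1-p)*log2(1-p)
p = 0.6660, 1-p = 0.3340
= -0.6660 * log2(0.6660) - 0.3340 * log2(0.3340)
= -(-0.3905) - (-0.5284)
= 0.9190

0.9190


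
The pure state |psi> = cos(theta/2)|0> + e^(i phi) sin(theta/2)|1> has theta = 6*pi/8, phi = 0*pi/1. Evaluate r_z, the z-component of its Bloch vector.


theta = 2.3562, phi = 0.0000
r_z = cos(theta) = -0.7071

-0.7071


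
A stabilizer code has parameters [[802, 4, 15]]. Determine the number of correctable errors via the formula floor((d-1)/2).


Code parameters: [[802, 4, 15]], distance d = 15.
Number of correctable errors = floor((d-1)/2)
= floor((15 - 1)/2)
= floor(14/2)
= 7

7


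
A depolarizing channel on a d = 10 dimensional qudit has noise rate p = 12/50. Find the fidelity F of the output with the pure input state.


F = (1-p) + p/d
= (1 - 0.2400) + 0.2400/10
= 0.7600 + 0.0240
= 0.7840

0.7840


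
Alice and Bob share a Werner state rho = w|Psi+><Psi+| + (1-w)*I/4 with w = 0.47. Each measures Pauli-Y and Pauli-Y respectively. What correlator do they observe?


|Psi+> = (|01> + |10>)/sqrt(2)
For the pure Bell state, <Y_A Y_B> = +1 (Bell-state Pauli correlator).
The maximally-mixed part I/4 has tr(I/4 * P tensor P) = 0 for any traceless Pauli P.
So <Y_A Y_B>_rho = w * (+1) + (1 - w) * 0
= 0.47 * (+1)
= 0.4700

0.4700


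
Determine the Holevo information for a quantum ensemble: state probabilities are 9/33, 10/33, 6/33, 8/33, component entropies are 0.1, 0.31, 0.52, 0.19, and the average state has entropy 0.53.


chi = S(rho) - sum_i p_i * S(rho_i)
Weighted entropy = 9/33 * 0.1 + 10/33 * 0.31 + 6/33 * 0.52 + 8/33 * 0.19
= 0.2618
chi = 0.53 - 0.2618
= 0.2682

0.2682


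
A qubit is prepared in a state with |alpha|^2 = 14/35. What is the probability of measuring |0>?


|alpha|^2 = 14/35 = 0.4000
|beta|^2 = 1 - 14/35 = 21/35 = 0.6000
P(|0>) = |alpha|^2 = 0.4000

0.4000


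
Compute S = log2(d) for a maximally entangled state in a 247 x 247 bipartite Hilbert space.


For a maximally entangled state in d x d:
S = log2(d) = log2(247)
= 7.9484

7.9484


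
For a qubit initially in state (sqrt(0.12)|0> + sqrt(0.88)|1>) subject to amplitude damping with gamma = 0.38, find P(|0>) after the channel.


For amplitude damping with parameter gamma on state sqrt(a)|0> + sqrt(b)|1>:
alpha^2 = 0.12, beta^2 = 0.88
P(|0>) = alpha^2 + gamma * beta^2
= 0.12 + 0.38 * 0.88
= 0.12 + 0.3344
= 0.4544

0.4544


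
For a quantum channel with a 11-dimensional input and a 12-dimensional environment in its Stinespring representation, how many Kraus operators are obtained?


Tracing out the environment in an orthonormal basis {|i>_E} gives Kraus operators K_i = <i|_E U |0>_E.
Number of Kraus operators = dim(H_env) = d_env
= 12

12


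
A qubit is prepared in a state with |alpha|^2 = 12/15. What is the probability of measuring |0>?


|alpha|^2 = 12/15 = 0.8000
|beta|^2 = 1 - 12/15 = 3/15 = 0.2000
P(|0>) = |alpha|^2 = 0.8000

0.8000


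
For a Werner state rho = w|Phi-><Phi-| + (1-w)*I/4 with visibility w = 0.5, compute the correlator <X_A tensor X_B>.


|Phi-> = (|00> - |11>)/sqrt(2)
For the pure Bell state, <X_A X_B> = -1 (Bell-state Pauli correlator).
The maximally-mixed part I/4 has tr(I/4 * P tensor P) = 0 for any traceless Pauli P.
So <X_A X_B>_rho = w * (-1) + (1 - w) * 0
= 0.5 * (-1)
= -0.5000

-0.5000


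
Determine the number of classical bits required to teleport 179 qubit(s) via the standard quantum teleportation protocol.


Quantum teleportation requires 2 classical bits per qubit teleported.
179 qubit(s) -> 2 * 179 = 358 classical bits

358


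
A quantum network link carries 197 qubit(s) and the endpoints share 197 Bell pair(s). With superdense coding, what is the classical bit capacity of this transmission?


Superdense coding allows 2 classical bits per shared entangled pair.
197 pair(s) -> 2 * 197 = 394 classical bits

394


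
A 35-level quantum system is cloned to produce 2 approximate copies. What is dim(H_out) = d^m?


Output space = H^(tensor 2) where dim(H) = 35
dim = 35^2
= 1225

1225


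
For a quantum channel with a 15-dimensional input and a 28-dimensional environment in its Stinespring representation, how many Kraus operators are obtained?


Tracing out the environment in an orthonormal basis {|i>_E} gives Kraus operators K_i = <i|_E U |0>_E.
Number of Kraus operators = dim(H_env) = d_env
= 28

28


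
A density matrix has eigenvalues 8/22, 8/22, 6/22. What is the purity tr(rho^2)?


tr(rho^2) = sum of eigenvalues squared
= (8/22)^2 + (8/22)^2 + (6/22)^2
= (64 + 64 + 36) / 484
= 164/484
= 0.3388

0.3388


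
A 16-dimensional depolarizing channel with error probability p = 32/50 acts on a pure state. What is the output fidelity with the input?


F = (1-p) + p/d
= (1 - 0.6400) + 0.6400/16
= 0.3600 + 0.0400
= 0.4000

0.4000


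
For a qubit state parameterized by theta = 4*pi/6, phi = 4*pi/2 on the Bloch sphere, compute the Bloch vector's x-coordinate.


theta = 2.0944, phi = 6.2832
r_x = sin(theta)*cos(phi) = 0.8660 * 1.0000
r_x = 0.8660

0.8660


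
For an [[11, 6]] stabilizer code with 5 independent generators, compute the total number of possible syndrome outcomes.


Each stabilizer generator gives a binary (+1 or -1) measurement outcome.
With 5 independent generators:
Total syndromes = 2^5
= 32

32


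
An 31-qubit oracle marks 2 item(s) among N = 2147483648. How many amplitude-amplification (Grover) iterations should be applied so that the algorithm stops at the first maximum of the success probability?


After j Grover iterations the success probability is P(j) = sin^2((2j+1)*theta), where sin(theta) = sqrt(k/N).
N = 2^31 = 2147483648, k = 2
sin(theta) = sqrt(k/N) = 3.051757812e-05
theta = arcsin(sqrt(k/N)) = 3.051757813e-05 rad
P(j) reaches its first maximum when (2j+1)*theta is as close as possible to pi/2, i.e. j = round(pi/(4*theta) - 1/2).
pi/(4*theta) - 1/2 = 25735.4270
(For comparison, the common estimate pi/4 * sqrt(N/k) = 25735.9270; the exact maximiser is used here.)
Optimal iterations = 25735

25735


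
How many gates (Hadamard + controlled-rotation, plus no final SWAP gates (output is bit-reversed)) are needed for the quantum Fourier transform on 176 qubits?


Hadamard gates: 176
Controlled rotations: n*(n-1)/2 = 176*175/2 = 15400
SWAP gates: 0 (omitted)
Total = 176 + 15400
= 15576

15576


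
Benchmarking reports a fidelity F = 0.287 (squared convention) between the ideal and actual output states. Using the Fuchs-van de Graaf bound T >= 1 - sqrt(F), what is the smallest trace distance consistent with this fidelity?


Fuchs-van de Graaf (squared-fidelity convention): 1 - sqrt(F) <= T <= sqrt(1 - F).
Lower bound: T >= 1 - sqrt(F)
sqrt(F) = sqrt(0.287) = 0.5357
T >= 1 - 0.5357
T >= 0.4643

0.4643


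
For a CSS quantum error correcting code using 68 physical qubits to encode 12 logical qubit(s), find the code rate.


Code rate R = k/n
= 12/68
= 0.1765

0.1765


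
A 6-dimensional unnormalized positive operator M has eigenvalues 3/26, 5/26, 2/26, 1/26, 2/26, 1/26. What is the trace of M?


tr(M) = sum of eigenvalues
= 3/26 + 5/26 + 2/26 + 1/26 + 2/26 + 1/26
= 14/26
= 0.5385

0.5385
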